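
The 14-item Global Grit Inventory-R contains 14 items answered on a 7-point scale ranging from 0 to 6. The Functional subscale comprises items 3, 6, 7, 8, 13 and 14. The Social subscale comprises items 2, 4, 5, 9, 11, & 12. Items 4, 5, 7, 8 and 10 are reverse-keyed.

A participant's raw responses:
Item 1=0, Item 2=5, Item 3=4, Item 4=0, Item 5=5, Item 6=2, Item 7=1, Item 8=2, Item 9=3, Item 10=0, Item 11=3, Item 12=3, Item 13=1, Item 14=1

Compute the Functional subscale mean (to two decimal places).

Functional items: 3, 6, 7, 8, 13, 14.
Of these, items 7 and 8 are reverse-keyed; reversed = (0+6) − raw = 6 − raw.
  item 3: 4
  item 6: 2
  item 7: 6 − 1 = 5
  item 8: 6 − 2 = 4
  item 13: 1
  item 14: 1
Sum = 4 + 2 + 5 + 4 + 1 + 1 = 17
Mean = 17 / 6 = 2.83

2.83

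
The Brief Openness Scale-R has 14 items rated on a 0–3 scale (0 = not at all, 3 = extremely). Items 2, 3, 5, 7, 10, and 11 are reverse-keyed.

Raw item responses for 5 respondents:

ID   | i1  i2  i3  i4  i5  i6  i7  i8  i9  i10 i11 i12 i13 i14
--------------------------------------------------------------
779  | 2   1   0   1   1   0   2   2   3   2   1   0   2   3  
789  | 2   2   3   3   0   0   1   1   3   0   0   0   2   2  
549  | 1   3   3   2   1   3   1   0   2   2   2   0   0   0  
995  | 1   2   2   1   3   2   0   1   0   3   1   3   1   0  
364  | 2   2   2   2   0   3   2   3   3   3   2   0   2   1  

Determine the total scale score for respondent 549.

14

Respondent 549 raw: 1, 3, 3, 2, 1, 3, 1, 0, 2, 2, 2, 0, 0, 0.
Reverse-coded (on a 0–3 scale, reversed = 3 − raw):
  item 1: 1
  item 2: 3 − 3 = 0
  item 3: 3 − 3 = 0
  item 4: 2
  item 5: 3 − 1 = 2
  item 6: 3
  item 7: 3 − 1 = 2
  item 8: 0
  item 9: 2
  item 10: 3 − 2 = 1
  item 11: 3 − 2 = 1
  item 12: 0
  item 13: 0
  item 14: 0
Sum = 1 + 0 + 0 + 2 + 2 + 3 + 2 + 0 + 2 + 1 + 1 + 0 + 0 + 0 = 14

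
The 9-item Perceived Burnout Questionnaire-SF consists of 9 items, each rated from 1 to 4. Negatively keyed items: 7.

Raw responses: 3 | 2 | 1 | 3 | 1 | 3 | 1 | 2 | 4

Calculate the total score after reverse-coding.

Reversing item 7 with 5 − raw:
Total = 3 + 2 + 1 + 3 + 1 + 3 + (5−1) + 2 + 4
      = 3 + 2 + 1 + 3 + 1 + 3 + 4 + 2 + 4 = 23

23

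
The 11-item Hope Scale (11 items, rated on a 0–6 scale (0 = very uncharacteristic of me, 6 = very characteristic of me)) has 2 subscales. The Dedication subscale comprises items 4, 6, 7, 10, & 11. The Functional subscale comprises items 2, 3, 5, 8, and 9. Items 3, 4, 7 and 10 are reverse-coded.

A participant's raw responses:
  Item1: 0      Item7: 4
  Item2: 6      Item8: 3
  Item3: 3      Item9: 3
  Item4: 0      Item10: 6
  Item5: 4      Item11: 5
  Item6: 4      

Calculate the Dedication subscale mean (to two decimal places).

3.40

Dedication items: 4, 6, 7, 10, 11.
Of these, items 4, 7, & 10 are reverse-coded; reversed = (0+6) − raw = 6 − raw.
  item 4: 6 − 0 = 6
  item 6: 4
  item 7: 6 − 4 = 2
  item 10: 6 − 6 = 0
  item 11: 5
Sum = 6 + 4 + 2 + 0 + 5 = 17
Mean = 17 / 5 = 3.40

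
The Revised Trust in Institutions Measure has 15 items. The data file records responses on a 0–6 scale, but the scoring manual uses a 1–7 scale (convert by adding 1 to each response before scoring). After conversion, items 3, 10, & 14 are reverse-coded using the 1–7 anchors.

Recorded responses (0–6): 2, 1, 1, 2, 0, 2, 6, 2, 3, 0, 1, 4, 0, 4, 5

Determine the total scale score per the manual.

Convert to 1–7: 3, 2, 2, 3, 1, 3, 7, 3, 4, 1, 2, 5, 1, 5, 6
Reverse-coded (on a 1–7 scale, reversed = 8 − raw):
  item 3: 8 − 2 = 6
  item 10: 8 − 1 = 7
  item 14: 8 − 5 = 3
Scored: 3, 2, 6, 3, 1, 3, 7, 3, 4, 7, 2, 5, 1, 3, 6
Total = 56

56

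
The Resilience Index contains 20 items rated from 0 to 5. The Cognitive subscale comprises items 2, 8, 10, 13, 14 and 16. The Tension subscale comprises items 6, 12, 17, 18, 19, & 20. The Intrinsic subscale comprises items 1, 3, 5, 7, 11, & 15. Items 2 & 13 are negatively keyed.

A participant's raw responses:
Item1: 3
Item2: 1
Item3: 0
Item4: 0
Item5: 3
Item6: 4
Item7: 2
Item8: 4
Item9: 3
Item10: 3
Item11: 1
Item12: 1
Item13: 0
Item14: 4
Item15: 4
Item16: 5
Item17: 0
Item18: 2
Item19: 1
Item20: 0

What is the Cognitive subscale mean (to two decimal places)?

4.17

Cognitive items: 2, 8, 10, 13, 14, 16.
Of these, items 2 and 13 are negatively keyed; on a 0–5 scale, reversed = 5 − raw.
  item 2: 5 − 1 = 4
  item 8: 4
  item 10: 3
  item 13: 5 − 0 = 5
  item 14: 4
  item 16: 5
Sum = 4 + 4 + 3 + 5 + 4 + 5 = 25
Mean = 25 / 6 = 4.17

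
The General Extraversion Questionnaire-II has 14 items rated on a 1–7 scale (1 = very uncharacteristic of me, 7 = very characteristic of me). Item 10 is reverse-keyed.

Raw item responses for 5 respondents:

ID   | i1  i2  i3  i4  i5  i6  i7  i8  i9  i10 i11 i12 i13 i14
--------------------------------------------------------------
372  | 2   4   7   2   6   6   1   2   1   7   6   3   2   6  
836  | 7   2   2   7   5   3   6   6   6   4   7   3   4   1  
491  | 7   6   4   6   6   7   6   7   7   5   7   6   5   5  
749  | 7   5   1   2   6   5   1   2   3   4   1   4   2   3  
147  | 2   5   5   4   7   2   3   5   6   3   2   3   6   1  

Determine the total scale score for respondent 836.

Respondent 836 raw: 7, 2, 2, 7, 5, 3, 6, 6, 6, 4, 7, 3, 4, 1.
Reverse-coded (reversed = (1+7) − raw = 8 − raw):
  item 1: 7
  item 2: 2
  item 3: 2
  item 4: 7
  item 5: 5
  item 6: 3
  item 7: 6
  item 8: 6
  item 9: 6
  item 10: 8 − 4 = 4
  item 11: 7
  item 12: 3
  item 13: 4
  item 14: 1
Sum = 7 + 2 + 2 + 7 + 5 + 3 + 6 + 6 + 6 + 4 + 7 + 3 + 4 + 1 = 63

63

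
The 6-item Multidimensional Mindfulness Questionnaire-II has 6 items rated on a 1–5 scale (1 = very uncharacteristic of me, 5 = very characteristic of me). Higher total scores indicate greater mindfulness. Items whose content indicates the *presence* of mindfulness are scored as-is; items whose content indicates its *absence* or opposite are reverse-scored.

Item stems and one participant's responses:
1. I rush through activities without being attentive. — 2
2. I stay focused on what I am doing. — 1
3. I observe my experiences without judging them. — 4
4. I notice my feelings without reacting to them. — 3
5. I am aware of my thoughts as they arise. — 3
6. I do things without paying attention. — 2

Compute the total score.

19

Items 1, 6 describe the absence/opposite of mindfulness → reverse-score.
reversed = (1+5) − raw = 6 − raw.
  item 1: 6 − 2 = 4
  item 2: 1
  item 3: 4
  item 4: 3
  item 5: 3
  item 6: 6 − 2 = 4
Total = 4 + 1 + 4 + 3 + 3 + 4 = 19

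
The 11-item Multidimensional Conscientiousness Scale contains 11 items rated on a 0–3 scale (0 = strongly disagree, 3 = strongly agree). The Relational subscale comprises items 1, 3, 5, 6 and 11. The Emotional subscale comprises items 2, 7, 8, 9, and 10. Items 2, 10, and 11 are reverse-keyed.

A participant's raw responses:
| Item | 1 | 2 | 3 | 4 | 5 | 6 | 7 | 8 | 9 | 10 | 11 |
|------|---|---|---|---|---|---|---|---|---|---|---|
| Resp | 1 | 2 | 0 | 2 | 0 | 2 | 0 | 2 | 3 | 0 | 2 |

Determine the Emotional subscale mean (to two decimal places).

1.80

Emotional items: 2, 7, 8, 9, 10.
Of these, items 2 and 10 are reverse-keyed; reverse-coded value = 3 − response.
  item 2: 3 − 2 = 1
  item 7: 0
  item 8: 2
  item 9: 3
  item 10: 3 − 0 = 3
Sum = 1 + 0 + 2 + 3 + 3 = 9
Mean = 9 / 5 = 1.80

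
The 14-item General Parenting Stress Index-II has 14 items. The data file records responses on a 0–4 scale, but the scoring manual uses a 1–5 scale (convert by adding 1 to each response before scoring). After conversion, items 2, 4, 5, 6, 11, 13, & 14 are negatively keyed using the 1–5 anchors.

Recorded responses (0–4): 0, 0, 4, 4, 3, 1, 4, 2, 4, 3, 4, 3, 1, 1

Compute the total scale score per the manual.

48

Convert to 1–5: 1, 1, 5, 5, 4, 2, 5, 3, 5, 4, 5, 4, 2, 2
Reverse-coded (reverse-coded value = 6 − response):
  item 2: 6 − 1 = 5
  item 4: 6 − 5 = 1
  item 5: 6 − 4 = 2
  item 6: 6 − 2 = 4
  item 11: 6 − 5 = 1
  item 13: 6 − 2 = 4
  item 14: 6 − 2 = 4
Scored: 1, 5, 5, 1, 2, 4, 5, 3, 5, 4, 1, 4, 4, 4
Total = 48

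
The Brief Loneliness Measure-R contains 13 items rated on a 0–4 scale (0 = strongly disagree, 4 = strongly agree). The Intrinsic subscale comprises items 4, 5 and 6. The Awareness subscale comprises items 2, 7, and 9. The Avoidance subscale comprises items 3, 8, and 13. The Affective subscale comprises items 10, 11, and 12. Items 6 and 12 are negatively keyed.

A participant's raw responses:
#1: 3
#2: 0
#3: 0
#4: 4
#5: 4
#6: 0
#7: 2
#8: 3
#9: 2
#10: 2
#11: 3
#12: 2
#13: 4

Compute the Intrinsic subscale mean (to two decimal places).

4.00

Intrinsic items: 4, 5, 6.
Of these, item 6 is negatively keyed; on a 0–4 scale, reversed = 4 − raw.
  item 4: 4
  item 5: 4
  item 6: 4 − 0 = 4
Sum = 4 + 4 + 4 = 12
Mean = 12 / 3 = 4.00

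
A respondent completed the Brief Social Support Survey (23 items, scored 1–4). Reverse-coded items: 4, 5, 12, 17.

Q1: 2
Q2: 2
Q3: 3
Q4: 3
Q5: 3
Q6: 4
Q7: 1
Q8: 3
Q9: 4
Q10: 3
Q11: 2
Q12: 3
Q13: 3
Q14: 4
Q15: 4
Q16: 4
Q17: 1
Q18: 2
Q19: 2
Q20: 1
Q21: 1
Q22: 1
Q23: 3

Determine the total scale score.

59

Raw sum = 59. Reverse-coded items: 4, 5, 12, 17; their raw sum = 10.
Each reversal replaces raw with 5 − raw, changing the total by 5 − 2·raw per item.
Total = 59 + 4·5 − 2·10 = 59 + 20 − 20 = 59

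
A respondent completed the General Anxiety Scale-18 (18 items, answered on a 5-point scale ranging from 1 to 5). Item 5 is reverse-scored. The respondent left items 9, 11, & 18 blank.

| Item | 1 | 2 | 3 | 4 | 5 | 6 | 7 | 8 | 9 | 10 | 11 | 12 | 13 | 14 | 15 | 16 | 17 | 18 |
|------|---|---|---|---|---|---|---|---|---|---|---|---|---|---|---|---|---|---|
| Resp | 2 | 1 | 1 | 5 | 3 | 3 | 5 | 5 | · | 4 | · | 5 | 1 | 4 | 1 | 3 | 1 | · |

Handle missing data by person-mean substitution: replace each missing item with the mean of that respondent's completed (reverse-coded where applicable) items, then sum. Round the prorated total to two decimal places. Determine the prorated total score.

Reverse-coded (reversed = (1+5) − raw = 6 − raw):
  item 5: 6 − 3 = 3
Completed scored items (15 of 18): 2, 1, 1, 5, 3, 3, 5, 5, 4, 5, 1, 4, 1, 3, 1; sum = 44.
Person mean = 44 / 15 ≈ 2.9333
Prorated total = (44 / 15) × 18 = 52.80 (to 2 dp)

52.80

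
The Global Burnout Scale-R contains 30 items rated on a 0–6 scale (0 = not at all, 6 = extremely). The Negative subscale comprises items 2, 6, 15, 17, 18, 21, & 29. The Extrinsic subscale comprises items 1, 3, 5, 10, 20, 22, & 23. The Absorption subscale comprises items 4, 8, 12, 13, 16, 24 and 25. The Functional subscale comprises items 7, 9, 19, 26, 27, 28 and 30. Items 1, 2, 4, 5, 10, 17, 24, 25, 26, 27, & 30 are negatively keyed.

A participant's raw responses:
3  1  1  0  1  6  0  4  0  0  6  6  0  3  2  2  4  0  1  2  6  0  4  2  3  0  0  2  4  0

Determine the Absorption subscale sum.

25

Absorption items: 4, 8, 12, 13, 16, 24, 25.
Of these, items 4, 24, and 25 are negatively keyed; reverse-coded value = 6 − response.
  item 4: 6 − 0 = 6
  item 8: 4
  item 12: 6
  item 13: 0
  item 16: 2
  item 24: 6 − 2 = 4
  item 25: 6 − 3 = 3
Sum = 6 + 4 + 6 + 0 + 2 + 4 + 3 = 25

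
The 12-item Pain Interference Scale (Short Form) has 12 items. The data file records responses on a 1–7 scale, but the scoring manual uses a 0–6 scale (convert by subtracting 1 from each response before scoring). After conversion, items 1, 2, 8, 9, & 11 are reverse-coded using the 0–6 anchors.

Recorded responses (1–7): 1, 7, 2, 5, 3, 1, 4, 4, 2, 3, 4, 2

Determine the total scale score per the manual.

30

Convert to 0–6: 0, 6, 1, 4, 2, 0, 3, 3, 1, 2, 3, 1
Reverse-coded (reversed = (0+6) − raw = 6 − raw):
  item 1: 6 − 0 = 6
  item 2: 6 − 6 = 0
  item 8: 6 − 3 = 3
  item 9: 6 − 1 = 5
  item 11: 6 − 3 = 3
Scored: 6, 0, 1, 4, 2, 0, 3, 3, 5, 2, 3, 1
Total = 30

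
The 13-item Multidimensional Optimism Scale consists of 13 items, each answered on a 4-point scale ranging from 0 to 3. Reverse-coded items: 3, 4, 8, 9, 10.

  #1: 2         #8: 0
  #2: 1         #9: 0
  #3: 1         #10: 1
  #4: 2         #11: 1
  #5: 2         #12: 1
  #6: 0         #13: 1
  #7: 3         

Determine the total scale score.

Reverse-coded items (reverse-coded value = 3 − response):
  item 3: 3 − 1 = 2
  item 4: 3 − 2 = 1
  item 8: 3 − 0 = 3
  item 9: 3 − 0 = 3
  item 10: 3 − 1 = 2
Scored items: 2, 1, 2, 1, 2, 0, 3, 3, 3, 2, 1, 1, 1
Total = 2 + 1 + 2 + 1 + 2 + 0 + 3 + 3 + 3 + 2 + 1 + 1 + 1 = 22

22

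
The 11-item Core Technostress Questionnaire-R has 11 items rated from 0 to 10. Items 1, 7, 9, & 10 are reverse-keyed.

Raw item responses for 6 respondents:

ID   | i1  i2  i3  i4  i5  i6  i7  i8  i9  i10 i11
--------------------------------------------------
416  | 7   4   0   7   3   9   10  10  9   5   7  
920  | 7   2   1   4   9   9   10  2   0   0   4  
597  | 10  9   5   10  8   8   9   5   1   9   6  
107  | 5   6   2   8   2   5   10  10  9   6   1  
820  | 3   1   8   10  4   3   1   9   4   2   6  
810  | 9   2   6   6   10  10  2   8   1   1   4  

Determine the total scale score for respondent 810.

73

Respondent 810 raw: 9, 2, 6, 6, 10, 10, 2, 8, 1, 1, 4.
Reverse-coded (reverse-coded value = 10 − response):
  item 1: 10 − 9 = 1
  item 2: 2
  item 3: 6
  item 4: 6
  item 5: 10
  item 6: 10
  item 7: 10 − 2 = 8
  item 8: 8
  item 9: 10 − 1 = 9
  item 10: 10 − 1 = 9
  item 11: 4
Sum = 1 + 2 + 6 + 6 + 10 + 10 + 8 + 8 + 9 + 9 + 4 = 73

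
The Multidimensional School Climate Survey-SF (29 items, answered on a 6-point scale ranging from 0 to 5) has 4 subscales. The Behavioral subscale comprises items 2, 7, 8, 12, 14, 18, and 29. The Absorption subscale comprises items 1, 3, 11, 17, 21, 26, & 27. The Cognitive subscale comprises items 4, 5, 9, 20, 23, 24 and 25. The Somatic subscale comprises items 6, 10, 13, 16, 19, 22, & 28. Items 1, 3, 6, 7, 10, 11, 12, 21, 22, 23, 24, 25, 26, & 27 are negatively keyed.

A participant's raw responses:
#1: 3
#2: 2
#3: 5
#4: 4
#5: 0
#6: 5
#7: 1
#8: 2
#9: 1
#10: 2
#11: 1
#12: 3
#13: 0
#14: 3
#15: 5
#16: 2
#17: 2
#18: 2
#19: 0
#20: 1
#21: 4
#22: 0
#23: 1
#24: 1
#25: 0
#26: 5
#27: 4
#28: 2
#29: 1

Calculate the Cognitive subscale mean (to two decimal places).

Cognitive items: 4, 5, 9, 20, 23, 24, 25.
Of these, items 23, 24, and 25 are negatively keyed; on a 0–5 scale, reversed = 5 − raw.
  item 4: 4
  item 5: 0
  item 9: 1
  item 20: 1
  item 23: 5 − 1 = 4
  item 24: 5 − 1 = 4
  item 25: 5 − 0 = 5
Sum = 4 + 0 + 1 + 1 + 4 + 4 + 5 = 19
Mean = 19 / 7 = 2.71

2.71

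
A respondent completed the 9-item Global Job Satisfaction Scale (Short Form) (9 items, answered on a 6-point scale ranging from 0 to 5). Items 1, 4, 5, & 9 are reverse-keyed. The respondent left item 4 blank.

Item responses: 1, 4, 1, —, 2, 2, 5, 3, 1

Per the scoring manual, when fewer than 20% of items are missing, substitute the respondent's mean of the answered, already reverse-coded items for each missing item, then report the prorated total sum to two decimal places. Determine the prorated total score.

Reverse-coded (reversed = (0+5) − raw = 5 − raw):
  item 1: 5 − 1 = 4
  item 5: 5 − 2 = 3
  item 9: 5 − 1 = 4
Completed scored items (8 of 9): 4, 4, 1, 3, 2, 5, 3, 4; sum = 26.
Person mean = 26 / 8 ≈ 3.2500
Prorated total = (26 / 8) × 9 = 29.25 (to 2 dp)

29.25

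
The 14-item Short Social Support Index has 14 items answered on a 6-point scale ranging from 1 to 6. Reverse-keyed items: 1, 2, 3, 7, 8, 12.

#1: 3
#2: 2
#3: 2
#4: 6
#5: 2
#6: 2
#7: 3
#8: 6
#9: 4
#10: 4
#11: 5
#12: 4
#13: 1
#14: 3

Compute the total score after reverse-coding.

49

Reverse-coded items (on a 1–6 scale, reversed = 7 − raw):
  item 1: 7 − 3 = 4
  item 2: 7 − 2 = 5
  item 3: 7 − 2 = 5
  item 7: 7 − 3 = 4
  item 8: 7 − 6 = 1
  item 12: 7 − 4 = 3
After reverse-coding: 4, 5, 5, 6, 2, 2, 4, 1, 4, 4, 5, 3, 1, 3
Total = 4 + 5 + 5 + 6 + 2 + 2 + 4 + 1 + 4 + 4 + 5 + 3 + 1 + 3 = 49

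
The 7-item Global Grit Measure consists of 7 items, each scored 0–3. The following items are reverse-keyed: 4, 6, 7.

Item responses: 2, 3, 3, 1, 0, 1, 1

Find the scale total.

Apply reverse scoring (on a 0–3 scale, reversed = 3 − raw):
  item 4: 3 − 1 = 2
  item 6: 3 − 1 = 2
  item 7: 3 − 1 = 2
Scored responses: 2, 3, 3, 2, 0, 2, 2
Total = 2 + 3 + 3 + 2 + 0 + 2 + 2 = 14

14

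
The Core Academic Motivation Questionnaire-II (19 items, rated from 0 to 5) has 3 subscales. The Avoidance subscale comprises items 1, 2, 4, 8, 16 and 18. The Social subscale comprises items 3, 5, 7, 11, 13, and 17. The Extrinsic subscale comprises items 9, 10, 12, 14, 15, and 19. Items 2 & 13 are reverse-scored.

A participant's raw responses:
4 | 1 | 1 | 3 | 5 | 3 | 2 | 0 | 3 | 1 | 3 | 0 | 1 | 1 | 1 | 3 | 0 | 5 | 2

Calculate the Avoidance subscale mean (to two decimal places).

Avoidance items: 1, 2, 4, 8, 16, 18.
Of these, item 2 is reverse-scored; reverse-coded value = 5 − response.
  item 1: 4
  item 2: 5 − 1 = 4
  item 4: 3
  item 8: 0
  item 16: 3
  item 18: 5
Sum = 4 + 4 + 3 + 0 + 3 + 5 = 19
Mean = 19 / 6 = 3.17

3.17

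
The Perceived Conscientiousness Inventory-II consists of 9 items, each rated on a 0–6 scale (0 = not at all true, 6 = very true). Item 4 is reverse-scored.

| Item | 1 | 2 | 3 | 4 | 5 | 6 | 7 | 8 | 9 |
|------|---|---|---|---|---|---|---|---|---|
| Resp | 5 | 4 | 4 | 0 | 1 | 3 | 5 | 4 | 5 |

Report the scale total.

Apply reverse scoring (on a 0–6 scale, reversed = 6 − raw):
  item 4: 6 − 0 = 6
After reverse-coding: 5, 4, 4, 6, 1, 3, 5, 4, 5
Total = 5 + 4 + 4 + 6 + 1 + 3 + 5 + 4 + 5 = 37

37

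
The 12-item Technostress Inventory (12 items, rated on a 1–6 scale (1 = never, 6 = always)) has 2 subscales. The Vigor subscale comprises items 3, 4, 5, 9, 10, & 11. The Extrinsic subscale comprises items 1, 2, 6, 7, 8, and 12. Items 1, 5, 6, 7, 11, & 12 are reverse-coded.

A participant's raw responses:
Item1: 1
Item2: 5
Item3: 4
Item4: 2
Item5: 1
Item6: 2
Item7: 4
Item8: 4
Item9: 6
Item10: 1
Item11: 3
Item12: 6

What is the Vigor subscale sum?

Vigor items: 3, 4, 5, 9, 10, 11.
Of these, items 5 and 11 are reverse-coded; reversed = (1+6) − raw = 7 − raw.
  item 3: 4
  item 4: 2
  item 5: 7 − 1 = 6
  item 9: 6
  item 10: 1
  item 11: 7 − 3 = 4
Sum = 4 + 2 + 6 + 6 + 1 + 4 = 23

23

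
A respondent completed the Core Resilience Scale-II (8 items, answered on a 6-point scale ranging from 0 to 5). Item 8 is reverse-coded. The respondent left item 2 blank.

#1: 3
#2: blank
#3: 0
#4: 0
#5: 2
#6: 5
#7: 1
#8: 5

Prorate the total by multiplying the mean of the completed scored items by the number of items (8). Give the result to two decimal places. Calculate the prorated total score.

12.57

Reverse-coded (reverse-coded value = 5 − response):
  item 8: 5 − 5 = 0
Completed scored items (7 of 8): 3, 0, 0, 2, 5, 1, 0; sum = 11.
Person mean = 11 / 7 ≈ 1.5714
Prorated total = (11 / 7) × 8 = 12.57 (to 2 dp)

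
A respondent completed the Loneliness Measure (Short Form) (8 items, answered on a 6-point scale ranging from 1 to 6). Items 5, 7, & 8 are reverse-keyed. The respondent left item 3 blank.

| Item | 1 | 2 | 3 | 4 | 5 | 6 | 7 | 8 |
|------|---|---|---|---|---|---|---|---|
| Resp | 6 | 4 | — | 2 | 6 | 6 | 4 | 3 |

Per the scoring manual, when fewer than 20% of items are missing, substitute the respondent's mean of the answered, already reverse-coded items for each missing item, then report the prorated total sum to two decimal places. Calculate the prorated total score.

Reverse-coded (reversed = (1+6) − raw = 7 − raw):
  item 5: 7 − 6 = 1
  item 7: 7 − 4 = 3
  item 8: 7 − 3 = 4
Completed scored items (7 of 8): 6, 4, 2, 1, 6, 3, 4; sum = 26.
Person mean = 26 / 7 ≈ 3.7143
Prorated total = (26 / 7) × 8 = 29.71 (to 2 dp)

29.71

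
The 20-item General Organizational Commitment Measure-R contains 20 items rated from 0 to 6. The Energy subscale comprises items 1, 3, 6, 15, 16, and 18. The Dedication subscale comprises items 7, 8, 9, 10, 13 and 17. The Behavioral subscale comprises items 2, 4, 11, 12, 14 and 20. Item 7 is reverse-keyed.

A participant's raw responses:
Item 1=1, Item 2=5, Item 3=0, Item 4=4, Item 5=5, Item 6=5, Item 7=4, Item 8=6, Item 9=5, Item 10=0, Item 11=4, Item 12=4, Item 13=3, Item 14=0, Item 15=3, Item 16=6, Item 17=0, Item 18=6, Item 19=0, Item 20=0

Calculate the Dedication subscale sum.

Dedication items: 7, 8, 9, 10, 13, 17.
Of these, item 7 is reverse-keyed; reverse-coded value = 6 − response.
  item 7: 6 − 4 = 2
  item 8: 6
  item 9: 5
  item 10: 0
  item 13: 3
  item 17: 0
Sum = 2 + 6 + 5 + 0 + 3 + 0 = 16

16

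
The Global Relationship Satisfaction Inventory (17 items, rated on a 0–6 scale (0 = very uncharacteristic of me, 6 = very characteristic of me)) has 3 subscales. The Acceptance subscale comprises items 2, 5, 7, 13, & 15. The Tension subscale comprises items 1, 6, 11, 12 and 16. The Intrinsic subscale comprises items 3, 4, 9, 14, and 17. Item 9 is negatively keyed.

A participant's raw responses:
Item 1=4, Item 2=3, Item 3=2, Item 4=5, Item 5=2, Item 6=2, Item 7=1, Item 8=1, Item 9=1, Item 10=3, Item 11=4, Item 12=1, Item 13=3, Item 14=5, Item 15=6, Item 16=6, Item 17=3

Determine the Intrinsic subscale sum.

Intrinsic items: 3, 4, 9, 14, 17.
Of these, item 9 is negatively keyed; reverse-coded value = 6 − response.
  item 3: 2
  item 4: 5
  item 9: 6 − 1 = 5
  item 14: 5
  item 17: 3
Sum = 2 + 5 + 5 + 5 + 3 = 20

20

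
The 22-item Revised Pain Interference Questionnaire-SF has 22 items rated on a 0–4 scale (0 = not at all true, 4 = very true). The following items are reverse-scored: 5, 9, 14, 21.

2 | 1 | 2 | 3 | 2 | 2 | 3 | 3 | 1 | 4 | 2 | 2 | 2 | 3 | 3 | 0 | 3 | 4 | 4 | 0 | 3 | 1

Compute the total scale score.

Apply reverse scoring (reversed = (0+4) − raw = 4 − raw):
  item 5: 4 − 2 = 2
  item 9: 4 − 1 = 3
  item 14: 4 − 3 = 1
  item 21: 4 − 3 = 1
After reverse-coding: 2, 1, 2, 3, 2, 2, 3, 3, 3, 4, 2, 2, 2, 1, 3, 0, 3, 4, 4, 0, 1, 1
Total = 2 + 1 + 2 + 3 + 2 + 2 + 3 + 3 + 3 + 4 + 2 + 2 + 2 + 1 + 3 + 0 + 3 + 4 + 4 + 0 + 1 + 1 = 48

48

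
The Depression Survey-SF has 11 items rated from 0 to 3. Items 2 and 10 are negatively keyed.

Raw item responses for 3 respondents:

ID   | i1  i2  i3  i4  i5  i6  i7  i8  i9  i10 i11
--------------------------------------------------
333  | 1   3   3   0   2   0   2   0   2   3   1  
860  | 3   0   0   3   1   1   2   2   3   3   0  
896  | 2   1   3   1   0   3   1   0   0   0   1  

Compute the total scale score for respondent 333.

11

Respondent 333 raw: 1, 3, 3, 0, 2, 0, 2, 0, 2, 3, 1.
Reverse-coded (reversed = (0+3) − raw = 3 − raw):
  item 1: 1
  item 2: 3 − 3 = 0
  item 3: 3
  item 4: 0
  item 5: 2
  item 6: 0
  item 7: 2
  item 8: 0
  item 9: 2
  item 10: 3 − 3 = 0
  item 11: 1
Sum = 1 + 0 + 3 + 0 + 2 + 0 + 2 + 0 + 2 + 0 + 1 = 11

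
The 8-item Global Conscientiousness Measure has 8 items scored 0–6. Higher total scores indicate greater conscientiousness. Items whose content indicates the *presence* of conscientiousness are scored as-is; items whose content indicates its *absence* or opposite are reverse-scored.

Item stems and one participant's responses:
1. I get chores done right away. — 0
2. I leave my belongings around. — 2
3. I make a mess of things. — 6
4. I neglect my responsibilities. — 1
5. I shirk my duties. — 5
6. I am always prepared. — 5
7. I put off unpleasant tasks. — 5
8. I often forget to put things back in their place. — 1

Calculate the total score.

21

Items 2, 3, 4, 5, 7, 8 describe the absence/opposite of conscientiousness → reverse-score.
reverse-coded value = 6 − response.
  item 1: 0
  item 2: 6 − 2 = 4
  item 3: 6 − 6 = 0
  item 4: 6 − 1 = 5
  item 5: 6 − 5 = 1
  item 6: 5
  item 7: 6 − 5 = 1
  item 8: 6 − 1 = 5
Total = 0 + 4 + 0 + 5 + 1 + 5 + 1 + 5 = 21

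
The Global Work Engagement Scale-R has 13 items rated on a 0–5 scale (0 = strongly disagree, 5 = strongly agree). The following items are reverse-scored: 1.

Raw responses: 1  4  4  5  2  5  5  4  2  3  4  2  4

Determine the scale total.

Reversing item 1 with 5 − raw:
Total = (5−1) + 4 + 4 + 5 + 2 + 5 + 5 + 4 + 2 + 3 + 4 + 2 + 4
      = 4 + 4 + 4 + 5 + 2 + 5 + 5 + 4 + 2 + 3 + 4 + 2 + 4 = 48

48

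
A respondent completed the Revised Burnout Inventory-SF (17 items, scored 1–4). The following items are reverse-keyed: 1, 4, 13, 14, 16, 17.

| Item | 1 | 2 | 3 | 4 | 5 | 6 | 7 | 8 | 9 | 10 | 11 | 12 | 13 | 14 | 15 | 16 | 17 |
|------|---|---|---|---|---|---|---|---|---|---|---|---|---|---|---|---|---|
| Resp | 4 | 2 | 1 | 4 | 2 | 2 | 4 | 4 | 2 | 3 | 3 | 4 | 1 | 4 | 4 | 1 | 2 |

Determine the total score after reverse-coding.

Raw sum = 47. Reverse-keyed items: 1, 4, 13, 14, 16, 17; their raw sum = 16.
Each reversal replaces raw with 5 − raw, changing the total by 5 − 2·raw per item.
Total = 47 + 6·5 − 2·16 = 47 + 30 − 32 = 45

45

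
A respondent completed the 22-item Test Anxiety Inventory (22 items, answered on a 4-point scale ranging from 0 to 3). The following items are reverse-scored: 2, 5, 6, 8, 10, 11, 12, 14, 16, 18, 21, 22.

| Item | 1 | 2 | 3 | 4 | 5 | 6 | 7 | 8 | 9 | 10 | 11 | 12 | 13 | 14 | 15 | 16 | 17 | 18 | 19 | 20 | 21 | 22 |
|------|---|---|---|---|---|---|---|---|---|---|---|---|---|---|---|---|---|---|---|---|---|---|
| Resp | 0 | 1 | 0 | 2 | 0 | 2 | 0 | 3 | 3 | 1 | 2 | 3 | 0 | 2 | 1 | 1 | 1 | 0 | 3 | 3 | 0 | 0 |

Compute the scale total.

34

Raw sum = 28. Reverse-scored items: 2, 5, 6, 8, 10, 11, 12, 14, 16, 18, 21, 22; their raw sum = 15.
Each reversal replaces raw with 3 − raw, changing the total by 3 − 2·raw per item.
Total = 28 + 12·3 − 2·15 = 28 + 36 − 30 = 34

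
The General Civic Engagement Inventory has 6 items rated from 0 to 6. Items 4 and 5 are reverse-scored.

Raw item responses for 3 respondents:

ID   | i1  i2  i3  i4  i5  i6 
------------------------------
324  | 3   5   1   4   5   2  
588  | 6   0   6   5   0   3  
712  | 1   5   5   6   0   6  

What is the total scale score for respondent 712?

23

Respondent 712 raw: 1, 5, 5, 6, 0, 6.
Reverse-coded (reverse-coded value = 6 − response):
  item 1: 1
  item 2: 5
  item 3: 5
  item 4: 6 − 6 = 0
  item 5: 6 − 0 = 6
  item 6: 6
Sum = 1 + 5 + 5 + 0 + 6 + 6 = 23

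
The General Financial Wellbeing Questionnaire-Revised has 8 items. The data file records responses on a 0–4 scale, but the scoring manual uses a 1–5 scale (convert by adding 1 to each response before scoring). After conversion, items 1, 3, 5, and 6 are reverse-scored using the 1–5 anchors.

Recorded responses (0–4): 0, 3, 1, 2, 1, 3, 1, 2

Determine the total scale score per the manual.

Convert to 1–5: 1, 4, 2, 3, 2, 4, 2, 3
Reverse-coded (reverse-coded value = 6 − response):
  item 1: 6 − 1 = 5
  item 3: 6 − 2 = 4
  item 5: 6 − 2 = 4
  item 6: 6 − 4 = 2
Scored: 5, 4, 4, 3, 4, 2, 2, 3
Total = 27

27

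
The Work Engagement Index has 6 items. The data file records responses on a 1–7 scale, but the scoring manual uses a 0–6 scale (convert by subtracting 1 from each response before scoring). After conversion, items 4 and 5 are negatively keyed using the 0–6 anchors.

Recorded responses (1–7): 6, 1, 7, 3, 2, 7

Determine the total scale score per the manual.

Convert to 0–6: 5, 0, 6, 2, 1, 6
Reverse-coded (reverse-coded value = 6 − response):
  item 4: 6 − 2 = 4
  item 5: 6 − 1 = 5
Scored: 5, 0, 6, 4, 5, 6
Total = 26

26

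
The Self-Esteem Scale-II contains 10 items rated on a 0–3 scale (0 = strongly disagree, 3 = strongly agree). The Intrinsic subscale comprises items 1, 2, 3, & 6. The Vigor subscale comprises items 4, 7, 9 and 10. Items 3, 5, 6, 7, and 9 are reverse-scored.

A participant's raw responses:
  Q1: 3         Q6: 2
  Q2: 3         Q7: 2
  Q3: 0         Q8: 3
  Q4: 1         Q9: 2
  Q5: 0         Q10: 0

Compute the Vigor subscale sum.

Vigor items: 4, 7, 9, 10.
Of these, items 7 & 9 are reverse-scored; reverse-coded value = 3 − response.
  item 4: 1
  item 7: 3 − 2 = 1
  item 9: 3 − 2 = 1
  item 10: 0
Sum = 1 + 1 + 1 + 0 = 3

3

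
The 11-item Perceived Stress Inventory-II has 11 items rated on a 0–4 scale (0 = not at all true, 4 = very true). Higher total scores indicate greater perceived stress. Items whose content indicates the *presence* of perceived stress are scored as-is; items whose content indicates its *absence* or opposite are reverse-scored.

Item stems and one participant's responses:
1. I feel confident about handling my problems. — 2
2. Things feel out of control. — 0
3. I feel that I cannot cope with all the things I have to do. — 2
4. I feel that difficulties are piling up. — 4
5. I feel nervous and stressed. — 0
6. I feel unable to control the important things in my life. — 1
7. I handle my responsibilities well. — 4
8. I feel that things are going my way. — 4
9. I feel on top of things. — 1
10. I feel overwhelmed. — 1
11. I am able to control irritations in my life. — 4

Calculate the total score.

Items 1, 7, 8, 9, 11 describe the absence/opposite of perceived stress → reverse-score.
reversed = (0+4) − raw = 4 − raw.
  item 1: 4 − 2 = 2
  item 2: 0
  item 3: 2
  item 4: 4
  item 5: 0
  item 6: 1
  item 7: 4 − 4 = 0
  item 8: 4 − 4 = 0
  item 9: 4 − 1 = 3
  item 10: 1
  item 11: 4 − 4 = 0
Total = 2 + 0 + 2 + 4 + 0 + 1 + 0 + 0 + 3 + 1 + 0 = 13

13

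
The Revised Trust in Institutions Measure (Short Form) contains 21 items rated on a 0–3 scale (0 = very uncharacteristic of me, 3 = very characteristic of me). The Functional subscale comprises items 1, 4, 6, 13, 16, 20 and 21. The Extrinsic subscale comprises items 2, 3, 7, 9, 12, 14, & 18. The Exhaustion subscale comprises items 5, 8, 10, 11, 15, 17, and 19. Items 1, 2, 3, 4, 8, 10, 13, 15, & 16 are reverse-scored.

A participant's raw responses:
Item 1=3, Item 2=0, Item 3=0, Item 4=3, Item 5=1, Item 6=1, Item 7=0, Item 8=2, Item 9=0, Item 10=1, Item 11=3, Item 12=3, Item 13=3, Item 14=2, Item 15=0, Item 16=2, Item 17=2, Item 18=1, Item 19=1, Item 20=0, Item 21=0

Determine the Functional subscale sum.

Functional items: 1, 4, 6, 13, 16, 20, 21.
Of these, items 1, 4, 13, and 16 are reverse-scored; reverse-coded value = 3 − response.
  item 1: 3 − 3 = 0
  item 4: 3 − 3 = 0
  item 6: 1
  item 13: 3 − 3 = 0
  item 16: 3 − 2 = 1
  item 20: 0
  item 21: 0
Sum = 0 + 0 + 1 + 0 + 1 + 0 + 0 = 2

2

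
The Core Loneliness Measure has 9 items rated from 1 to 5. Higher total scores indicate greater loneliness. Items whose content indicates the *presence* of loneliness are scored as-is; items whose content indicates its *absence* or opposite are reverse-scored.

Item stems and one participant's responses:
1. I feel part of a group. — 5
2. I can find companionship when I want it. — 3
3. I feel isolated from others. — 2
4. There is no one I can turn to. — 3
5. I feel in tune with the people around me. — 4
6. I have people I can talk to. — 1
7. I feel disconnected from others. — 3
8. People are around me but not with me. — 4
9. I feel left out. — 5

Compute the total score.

28

Items 1, 2, 5, 6 describe the absence/opposite of loneliness → reverse-score.
reversed = (1+5) − raw = 6 − raw.
  item 1: 6 − 5 = 1
  item 2: 6 − 3 = 3
  item 3: 2
  item 4: 3
  item 5: 6 − 4 = 2
  item 6: 6 − 1 = 5
  item 7: 3
  item 8: 4
  item 9: 5
Total = 1 + 3 + 2 + 3 + 2 + 5 + 3 + 4 + 5 = 28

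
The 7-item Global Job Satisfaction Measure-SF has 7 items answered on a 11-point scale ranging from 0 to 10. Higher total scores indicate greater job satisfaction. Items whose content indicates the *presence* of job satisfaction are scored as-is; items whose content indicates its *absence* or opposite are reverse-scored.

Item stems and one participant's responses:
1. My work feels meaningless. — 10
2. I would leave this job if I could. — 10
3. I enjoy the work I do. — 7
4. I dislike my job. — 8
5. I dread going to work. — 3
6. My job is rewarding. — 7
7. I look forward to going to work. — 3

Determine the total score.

Items 1, 2, 4, 5 describe the absence/opposite of job satisfaction → reverse-score.
reverse-coded value = 10 − response.
  item 1: 10 − 10 = 0
  item 2: 10 − 10 = 0
  item 3: 7
  item 4: 10 − 8 = 2
  item 5: 10 − 3 = 7
  item 6: 7
  item 7: 3
Total = 0 + 0 + 7 + 2 + 7 + 7 + 3 = 26

26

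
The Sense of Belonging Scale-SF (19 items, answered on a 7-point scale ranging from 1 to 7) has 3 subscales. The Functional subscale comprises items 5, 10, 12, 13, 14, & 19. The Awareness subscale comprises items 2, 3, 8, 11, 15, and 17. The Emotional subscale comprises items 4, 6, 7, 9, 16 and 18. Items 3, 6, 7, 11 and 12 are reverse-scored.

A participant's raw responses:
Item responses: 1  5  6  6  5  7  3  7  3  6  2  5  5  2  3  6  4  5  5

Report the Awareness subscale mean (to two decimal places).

4.50

Awareness items: 2, 3, 8, 11, 15, 17.
Of these, items 3 and 11 are reverse-scored; on a 1–7 scale, reversed = 8 − raw.
  item 2: 5
  item 3: 8 − 6 = 2
  item 8: 7
  item 11: 8 − 2 = 6
  item 15: 3
  item 17: 4
Sum = 5 + 2 + 7 + 6 + 3 + 4 = 27
Mean = 27 / 6 = 4.50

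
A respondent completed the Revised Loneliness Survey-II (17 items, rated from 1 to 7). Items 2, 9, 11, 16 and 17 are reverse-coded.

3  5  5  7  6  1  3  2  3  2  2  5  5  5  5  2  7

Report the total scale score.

70

Reverse-coded items (reverse-coded value = 8 − response):
  item 2: 8 − 5 = 3
  item 9: 8 − 3 = 5
  item 11: 8 − 2 = 6
  item 16: 8 − 2 = 6
  item 17: 8 − 7 = 1
After reverse-coding: 3, 3, 5, 7, 6, 1, 3, 2, 5, 2, 6, 5, 5, 5, 5, 6, 1
Total = 3 + 3 + 5 + 7 + 6 + 1 + 3 + 2 + 5 + 2 + 6 + 5 + 5 + 5 + 5 + 6 + 1 = 70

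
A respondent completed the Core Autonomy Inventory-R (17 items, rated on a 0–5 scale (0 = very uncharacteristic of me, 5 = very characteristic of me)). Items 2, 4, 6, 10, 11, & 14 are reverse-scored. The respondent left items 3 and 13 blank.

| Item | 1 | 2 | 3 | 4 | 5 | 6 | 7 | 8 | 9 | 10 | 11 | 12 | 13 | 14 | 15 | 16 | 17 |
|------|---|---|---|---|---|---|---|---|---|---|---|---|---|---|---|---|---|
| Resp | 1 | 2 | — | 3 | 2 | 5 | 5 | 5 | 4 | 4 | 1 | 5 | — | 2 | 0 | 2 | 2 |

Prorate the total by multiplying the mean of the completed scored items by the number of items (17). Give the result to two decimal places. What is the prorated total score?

44.20

Reverse-coded (reverse-coded value = 5 − response):
  item 2: 5 − 2 = 3
  item 4: 5 − 3 = 2
  item 6: 5 − 5 = 0
  item 10: 5 − 4 = 1
  item 11: 5 − 1 = 4
  item 14: 5 − 2 = 3
Completed scored items (15 of 17): 1, 3, 2, 2, 0, 5, 5, 4, 1, 4, 5, 3, 0, 2, 2; sum = 39.
Person mean = 39 / 15 ≈ 2.6000
Prorated total = (39 / 15) × 17 = 44.20 (to 2 dp)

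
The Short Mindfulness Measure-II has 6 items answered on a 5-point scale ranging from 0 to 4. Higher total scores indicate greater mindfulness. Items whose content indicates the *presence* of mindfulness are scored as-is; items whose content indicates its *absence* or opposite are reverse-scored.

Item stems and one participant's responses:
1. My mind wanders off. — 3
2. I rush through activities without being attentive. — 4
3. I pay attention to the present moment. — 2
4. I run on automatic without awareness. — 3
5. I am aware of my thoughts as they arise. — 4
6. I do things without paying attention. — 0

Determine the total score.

Items 1, 2, 4, 6 describe the absence/opposite of mindfulness → reverse-score.
reverse-coded value = 4 − response.
  item 1: 4 − 3 = 1
  item 2: 4 − 4 = 0
  item 3: 2
  item 4: 4 − 3 = 1
  item 5: 4
  item 6: 4 − 0 = 4
Total = 1 + 0 + 2 + 1 + 4 + 4 = 12

12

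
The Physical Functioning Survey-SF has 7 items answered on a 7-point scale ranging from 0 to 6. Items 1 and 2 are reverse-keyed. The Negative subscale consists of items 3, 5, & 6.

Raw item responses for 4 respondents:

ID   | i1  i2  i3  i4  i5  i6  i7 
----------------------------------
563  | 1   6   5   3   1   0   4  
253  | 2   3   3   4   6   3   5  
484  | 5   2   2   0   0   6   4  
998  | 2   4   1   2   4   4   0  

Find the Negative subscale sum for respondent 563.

Respondent 563 raw: 1, 6, 5, 3, 1, 0, 4.
Negative items: 3, 5, 6.
Reverse-coded (reversed = (0+6) − raw = 6 − raw):
  item 3: 5
  item 5: 1
  item 6: 0
Sum = 5 + 1 + 0 = 6

6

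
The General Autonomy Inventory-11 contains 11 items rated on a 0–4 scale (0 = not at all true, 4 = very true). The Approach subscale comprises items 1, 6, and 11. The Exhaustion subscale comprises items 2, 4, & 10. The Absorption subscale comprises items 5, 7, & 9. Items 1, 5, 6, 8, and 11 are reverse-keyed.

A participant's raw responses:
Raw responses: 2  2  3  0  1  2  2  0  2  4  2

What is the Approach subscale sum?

Approach items: 1, 6, 11.
Of these, items 1, 6, & 11 are reverse-keyed; reversed = (0+4) − raw = 4 − raw.
  item 1: 4 − 2 = 2
  item 6: 4 − 2 = 2
  item 11: 4 − 2 = 2
Sum = 2 + 2 + 2 = 6

6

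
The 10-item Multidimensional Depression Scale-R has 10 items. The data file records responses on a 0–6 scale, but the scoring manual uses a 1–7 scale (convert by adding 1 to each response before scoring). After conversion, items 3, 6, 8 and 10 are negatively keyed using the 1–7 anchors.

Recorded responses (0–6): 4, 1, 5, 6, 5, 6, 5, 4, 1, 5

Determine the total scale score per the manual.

36

Convert to 1–7: 5, 2, 6, 7, 6, 7, 6, 5, 2, 6
Reverse-coded (reversed = (1+7) − raw = 8 − raw):
  item 3: 8 − 6 = 2
  item 6: 8 − 7 = 1
  item 8: 8 − 5 = 3
  item 10: 8 − 6 = 2
Scored: 5, 2, 2, 7, 6, 1, 6, 3, 2, 2
Total = 36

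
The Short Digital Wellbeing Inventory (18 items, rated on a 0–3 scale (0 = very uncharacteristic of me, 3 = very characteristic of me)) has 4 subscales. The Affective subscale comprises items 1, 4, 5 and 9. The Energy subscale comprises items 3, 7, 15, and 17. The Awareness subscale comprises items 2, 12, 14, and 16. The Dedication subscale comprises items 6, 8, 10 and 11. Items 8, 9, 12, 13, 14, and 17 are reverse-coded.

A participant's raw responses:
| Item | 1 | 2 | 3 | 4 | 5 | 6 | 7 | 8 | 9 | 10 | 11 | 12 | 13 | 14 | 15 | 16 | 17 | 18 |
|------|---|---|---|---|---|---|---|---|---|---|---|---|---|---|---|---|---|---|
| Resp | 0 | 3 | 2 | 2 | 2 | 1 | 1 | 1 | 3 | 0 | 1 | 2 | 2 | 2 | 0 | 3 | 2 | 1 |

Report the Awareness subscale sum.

8

Awareness items: 2, 12, 14, 16.
Of these, items 12 & 14 are reverse-coded; reverse-coded value = 3 − response.
  item 2: 3
  item 12: 3 − 2 = 1
  item 14: 3 − 2 = 1
  item 16: 3
Sum = 3 + 1 + 1 + 3 = 8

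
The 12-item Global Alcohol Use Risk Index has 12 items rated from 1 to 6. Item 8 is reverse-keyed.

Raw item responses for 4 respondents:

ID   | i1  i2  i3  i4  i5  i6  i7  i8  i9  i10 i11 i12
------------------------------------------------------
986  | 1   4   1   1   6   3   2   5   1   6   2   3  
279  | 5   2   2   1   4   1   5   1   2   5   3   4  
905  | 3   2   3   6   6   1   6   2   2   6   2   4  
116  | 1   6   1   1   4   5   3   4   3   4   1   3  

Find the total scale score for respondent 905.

Respondent 905 raw: 3, 2, 3, 6, 6, 1, 6, 2, 2, 6, 2, 4.
Reverse-coded (reverse-coded value = 7 − response):
  item 1: 3
  item 2: 2
  item 3: 3
  item 4: 6
  item 5: 6
  item 6: 1
  item 7: 6
  item 8: 7 − 2 = 5
  item 9: 2
  item 10: 6
  item 11: 2
  item 12: 4
Sum = 3 + 2 + 3 + 6 + 6 + 1 + 6 + 5 + 2 + 6 + 2 + 4 = 46

46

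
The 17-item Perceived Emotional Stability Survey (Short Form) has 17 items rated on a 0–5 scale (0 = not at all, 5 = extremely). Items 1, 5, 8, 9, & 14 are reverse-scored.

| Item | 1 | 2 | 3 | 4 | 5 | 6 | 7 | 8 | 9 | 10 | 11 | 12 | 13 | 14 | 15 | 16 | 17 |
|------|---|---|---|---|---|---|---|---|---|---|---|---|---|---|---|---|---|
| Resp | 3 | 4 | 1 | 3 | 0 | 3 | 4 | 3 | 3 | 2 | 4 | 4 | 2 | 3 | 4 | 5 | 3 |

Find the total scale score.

52

Reverse-coded items (reverse-coded value = 5 − response):
  item 1: 5 − 3 = 2
  item 5: 5 − 0 = 5
  item 8: 5 − 3 = 2
  item 9: 5 − 3 = 2
  item 14: 5 − 3 = 2
Scored items: 2, 4, 1, 3, 5, 3, 4, 2, 2, 2, 4, 4, 2, 2, 4, 5, 3
Total = 2 + 4 + 1 + 3 + 5 + 3 + 4 + 2 + 2 + 2 + 4 + 4 + 2 + 2 + 4 + 5 + 3 = 52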